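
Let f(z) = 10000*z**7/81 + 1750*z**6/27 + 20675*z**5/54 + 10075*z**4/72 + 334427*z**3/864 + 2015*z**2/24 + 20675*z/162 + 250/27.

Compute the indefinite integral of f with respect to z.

f matches the chain-rule pattern g'(h)*h' with inner function h(z) = 5*z**2/3 + z/4 + 5/3; substituting u = h(z) collapses the integral.
Check: d/dz[2*(5*z**2/3 + z/4 + 5/3)**4] = 10000*z**7/81 + 1750*z**6/27 + 20675*z**5/54 + 10075*z**4/72 + 334427*z**3/864 + 2015*z**2/24 + 20675*z/162 + 250/27 = f(z).

F(z) = 2*(5*z**2/3 + z/4 + 5/3)**4 + C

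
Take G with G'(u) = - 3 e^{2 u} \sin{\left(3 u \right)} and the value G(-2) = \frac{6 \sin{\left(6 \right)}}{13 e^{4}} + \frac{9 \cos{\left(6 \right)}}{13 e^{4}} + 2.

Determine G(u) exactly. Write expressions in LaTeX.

G(u) = - \frac{6 e^{2 u} \sin{\left(3 u \right)}}{13} + \frac{9 e^{2 u} \cos{\left(3 u \right)}}{13} + 2

Check a candidate G(u) by differentiating: d/du[G] must match the given G'(u).
A general antiderivative is - \frac{6 e^{2 u} \sin{\left(3 u \right)}}{13} + \frac{9 e^{2 u} \cos{\left(3 u \right)}}{13} + C.
The condition gives C = \frac{6 \sin{\left(6 \right)}}{13 e^{4}} + \frac{9 \cos{\left(6 \right)}}{13 e^{4}} + 2 - (\frac{6 \sin{\left(6 \right)}}{13 e^{4}} + \frac{9 \cos{\left(6 \right)}}{13 e^{4}}) = 2.
So G(u) = - \frac{6 e^{2 u} \sin{\left(3 u \right)}}{13} + \frac{9 e^{2 u} \cos{\left(3 u \right)}}{13} + 2.
Check: d/du[- \frac{6 e^{2 u} \sin{\left(3 u \right)}}{13} + \frac{9 e^{2 u} \cos{\left(3 u \right)}}{13} + 2] = - 3 e^{2 u} \sin{\left(3 u \right)} = G'(u).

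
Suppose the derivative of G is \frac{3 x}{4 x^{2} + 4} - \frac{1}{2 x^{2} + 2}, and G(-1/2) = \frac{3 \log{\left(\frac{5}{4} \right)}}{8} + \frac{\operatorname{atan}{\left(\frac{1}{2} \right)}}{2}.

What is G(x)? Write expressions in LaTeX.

G(x) = \frac{3 \log{\left(x^{2} + 1 \right)} - 4 \operatorname{atan}{\left(x \right)}}{8}

The integrand splits into summands that can be handled one at a time.
A general antiderivative is \frac{3 \log{\left(x^{2} + 1 \right)}}{8} - \frac{\operatorname{atan}{\left(x \right)}}{2} + C.
The condition gives C = \frac{3 \log{\left(\frac{5}{4} \right)}}{8} + \frac{\operatorname{atan}{\left(\frac{1}{2} \right)}}{2} - (\frac{3 \log{\left(\frac{5}{4} \right)}}{8} + \frac{\operatorname{atan}{\left(\frac{1}{2} \right)}}{2}) = 0.
So G(x) = \frac{3 \log{\left(x^{2} + 1 \right)} - 4 \operatorname{atan}{\left(x \right)}}{8}.
Check: d/dx[\frac{3 \log{\left(x^{2} + 1 \right)} - 4 \operatorname{atan}{\left(x \right)}}{8}] = \frac{3 x - 2}{4 x^{2} + 4}, which equals G'(x).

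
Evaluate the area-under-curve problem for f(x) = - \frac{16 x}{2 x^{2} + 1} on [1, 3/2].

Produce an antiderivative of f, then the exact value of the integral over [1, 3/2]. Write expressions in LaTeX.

The substitution u = 2 x^{2} + 1 works: f is exactly (dF/du)*(du/dx) for that inner function.
F(x) = - 4 \log{\left(2 x^{2} + 1 \right)} is an antiderivative of f.
Check: d/dx[- 4 \log{\left(2 x^{2} + 1 \right)}] = - \frac{16 x}{2 x^{2} + 1} = f(x).
F(3/2) = - 4 \log{\left(\frac{11}{2} \right)}; F(1) = - 4 \log{\left(3 \right)}.
Integral = F(3/2) - F(1) = - 4 \log{\left(\frac{11}{2} \right)} + 4 \log{\left(3 \right)}.

Antiderivative: F(x) = - 4 \log{\left(2 x^{2} + 1 \right)}; value = - 4 \log{\left(\frac{11}{2} \right)} + 4 \log{\left(3 \right)}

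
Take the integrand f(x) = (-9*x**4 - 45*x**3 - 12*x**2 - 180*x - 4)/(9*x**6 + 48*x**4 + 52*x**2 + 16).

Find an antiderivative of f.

Check any antiderivative F(x) by computing F'(x) and comparing it with f(x).
Check: d/dx[-atan(x/2)/2 + 5/(2*x**2 + 4/3)] = (-9*x**4 - 45*x**3 - 12*x**2 - 180*x - 4)/(9*x**6 + 48*x**4 + 52*x**2 + 16) = f(x).

An antiderivative is F(x) = -atan(x/2)/2 + 5/(2*x**2 + 4/3).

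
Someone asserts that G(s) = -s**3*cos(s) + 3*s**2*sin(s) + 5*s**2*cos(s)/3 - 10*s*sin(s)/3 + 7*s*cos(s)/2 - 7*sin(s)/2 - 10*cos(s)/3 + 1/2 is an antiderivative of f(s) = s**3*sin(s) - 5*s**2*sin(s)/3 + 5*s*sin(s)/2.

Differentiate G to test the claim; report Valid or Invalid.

d/ds[G] = s**3*sin(s) - 5*s**2*sin(s)/3 + 5*s*sin(s)/2
This equals f(s) exactly, so the claim holds.

Valid: G'(s) = f(s).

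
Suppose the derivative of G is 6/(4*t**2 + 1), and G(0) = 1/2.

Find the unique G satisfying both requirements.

G(t) = 3*atan(2*t) + 1/2

Any candidate G(t) must reproduce the stated G'(t) exactly.
A general antiderivative is 3*atan(2*t) + C.
The condition gives C = 1/2 - (0) = 1/2.
So G(t) = 3*atan(2*t) + 1/2.
Check: d/dt[3*atan(2*t) + 1/2] = 6/(4*t**2 + 1) = G'(t).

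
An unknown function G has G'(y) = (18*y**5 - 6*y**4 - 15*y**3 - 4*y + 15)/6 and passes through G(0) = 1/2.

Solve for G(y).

G(y) = y**6/2 - y**5/5 - 5*y**4/8 - y**2/3 + 5*y/2 + 1/2

For G(y) to be correct, d/dy[G] must agree with the stated G'(y) identically.
A general antiderivative is y**6/2 - y**5/5 - 5*y**4/8 - y**2/3 + 5*y/2 + C.
The condition gives C = 1/2 - (0) = 1/2.
So G(y) = y**6/2 - y**5/5 - 5*y**4/8 - y**2/3 + 5*y/2 + 1/2.
Check: d/dy[y**6/2 - y**5/5 - 5*y**4/8 - y**2/3 + 5*y/2 + 1/2] = 3*y**5 - y**4 - 5*y**3/2 - 2*y/3 + 5/2, which equals G'(y).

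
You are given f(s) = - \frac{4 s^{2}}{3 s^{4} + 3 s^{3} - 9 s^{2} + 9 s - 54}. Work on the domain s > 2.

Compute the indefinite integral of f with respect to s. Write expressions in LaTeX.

Factor the denominator (3 \left(s - 2\right) \left(s + 3\right) \left(s^{2} + 3\right)) and decompose: f = - \frac{s + 9}{21 \left(s^{2} + 3\right)} + \frac{1}{5 \left(s + 3\right)} - \frac{16}{105 \left(s - 2\right)}; each piece integrates to a log, atan, or power term.
Check: d/ds[- \frac{16 \log{\left(s - 2 \right)}}{105} + \frac{\log{\left(s + 3 \right)}}{5} - \frac{\log{\left(s^{2} + 3 \right)}}{42} - \frac{\sqrt{3} \operatorname{atan}{\left(\frac{\sqrt{3} s}{3} \right)}}{7}] = - \frac{4 s^{2}}{3 s^{4} + 3 s^{3} - 9 s^{2} + 9 s - 54} = f(s).

F(s) = - \frac{16 \log{\left(s - 2 \right)}}{105} + \frac{\log{\left(s + 3 \right)}}{5} - \frac{\log{\left(s^{2} + 3 \right)}}{42} - \frac{\sqrt{3} \operatorname{atan}{\left(\frac{\sqrt{3} s}{3} \right)}}{7} + C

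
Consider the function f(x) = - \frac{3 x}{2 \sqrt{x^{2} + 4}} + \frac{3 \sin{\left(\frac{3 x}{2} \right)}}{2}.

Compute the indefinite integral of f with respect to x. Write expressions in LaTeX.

Integrate term by term and add the pieces.
Check: d/dx[- \frac{3 \sqrt{x^{2} + 4}}{2} - \cos{\left(\frac{3 x}{2} \right)}] = \frac{- 3 x + 3 \sqrt{x^{2} + 4} \sin{\left(\frac{3 x}{2} \right)}}{2 \sqrt{x^{2} + 4}}, which equals f(x).

F(x) = - \frac{3 \sqrt{x^{2} + 4}}{2} - \cos{\left(\frac{3 x}{2} \right)} + C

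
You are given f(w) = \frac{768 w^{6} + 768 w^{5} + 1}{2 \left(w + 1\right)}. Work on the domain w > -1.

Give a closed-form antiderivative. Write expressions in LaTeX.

An antiderivative is F(w) = 64 w^{6} + \frac{\log{\left(3 w + 3 \right)}}{2}.

Any candidate F(w) must reproduce f(w) exactly when differentiated.
Check: d/dw[64 w^{6} + \frac{\log{\left(3 w + 3 \right)}}{2}] = \frac{768 w^{6} + 768 w^{5} + 1}{2 w + 2}, which equals f(w).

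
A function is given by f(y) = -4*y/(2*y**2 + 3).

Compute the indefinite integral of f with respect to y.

The substitution u = 2*y**2 + 3 works: f is exactly (dF/du)*(du/dy) for that inner function.
Check: d/dy[-log(2*y**2 + 3)] = -4*y/(2*y**2 + 3) = f(y).

F(y) = -log(2*y**2 + 3) + C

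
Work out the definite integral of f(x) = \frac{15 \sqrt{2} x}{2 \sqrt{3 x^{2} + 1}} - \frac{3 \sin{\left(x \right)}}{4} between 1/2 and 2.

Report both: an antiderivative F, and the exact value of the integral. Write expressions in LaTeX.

Antiderivative: F(x) = \frac{10 \sqrt{2} \sqrt{3 x^{2} + 1} + 3 \cos{\left(x \right)}}{4}; value = - \frac{5 \sqrt{14}}{4} - \frac{3 \cos{\left(\frac{1}{2} \right)}}{4} + \frac{3 \cos{\left(2 \right)}}{4} + \frac{5 \sqrt{26}}{2}

The integrand splits into summands that can be handled one at a time.
F(x) = \frac{10 \sqrt{2} \sqrt{3 x^{2} + 1} + 3 \cos{\left(x \right)}}{4} is an antiderivative of f.
Check: d/dx[\frac{10 \sqrt{2} \sqrt{3 x^{2} + 1} + 3 \cos{\left(x \right)}}{4}] = \frac{30 \sqrt{2} x - 3 \sqrt{3 x^{2} + 1} \sin{\left(x \right)}}{4 \sqrt{3 x^{2} + 1}}, which equals f(x).
F(2) = \frac{3 \cos{\left(2 \right)}}{4} + \frac{5 \sqrt{26}}{2}; F(1/2) = \frac{3 \cos{\left(\frac{1}{2} \right)}}{4} + \frac{5 \sqrt{14}}{4}.
Integral = F(2) - F(1/2) = - \frac{5 \sqrt{14}}{4} - \frac{3 \cos{\left(\frac{1}{2} \right)}}{4} + \frac{3 \cos{\left(2 \right)}}{4} + \frac{5 \sqrt{26}}{2}.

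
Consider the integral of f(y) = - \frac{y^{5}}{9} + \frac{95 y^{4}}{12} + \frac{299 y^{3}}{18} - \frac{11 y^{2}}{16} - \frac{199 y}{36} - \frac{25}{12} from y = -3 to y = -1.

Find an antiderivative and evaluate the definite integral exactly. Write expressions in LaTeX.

Integrate term by term and add the pieces.
F(y) = \frac{5 y^{5}}{3} + 4 y^{4} - y^{3} - 2 y^{2} + \frac{\left(- \frac{y^{2}}{3} - \frac{y}{2} + \frac{5}{3}\right)^{3}}{2} is an antiderivative of f.
Check: d/dy[\frac{5 y^{5}}{3} + 4 y^{4} - y^{3} - 2 y^{2} + \frac{\left(- \frac{y^{2}}{3} - \frac{y}{2} + \frac{5}{3}\right)^{3}}{2}] = - \frac{y^{5}}{9} + \frac{95 y^{4}}{12} + \frac{299 y^{3}}{18} - \frac{11 y^{2}}{16} - \frac{199 y}{36} - \frac{25}{12} = f(y).
F(-1) = \frac{1907}{432}; F(-3) = - \frac{31103}{432}.
Integral = F(-1) - F(-3) = \frac{16505}{216}.

Antiderivative: F(y) = \frac{5 y^{5}}{3} + 4 y^{4} - y^{3} - 2 y^{2} + \frac{\left(- \frac{y^{2}}{3} - \frac{y}{2} + \frac{5}{3}\right)^{3}}{2}; value = \frac{16505}{216}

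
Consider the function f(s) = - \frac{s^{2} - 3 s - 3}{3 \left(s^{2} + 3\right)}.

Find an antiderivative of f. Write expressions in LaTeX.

Check any antiderivative F(s) by computing F'(s) and comparing it with f(s).
Check: d/ds[- \frac{s}{3} + \frac{\log{\left(s^{2} + 3 \right)}}{2} + \frac{2 \sqrt{3} \operatorname{atan}{\left(\frac{\sqrt{3} s}{3} \right)}}{3}] = \frac{- s^{2} + 3 s + 3}{3 s^{2} + 9}, which equals f(s).

An antiderivative is F(s) = - \frac{s}{3} + \frac{\log{\left(s^{2} + 3 \right)}}{2} + \frac{2 \sqrt{3} \operatorname{atan}{\left(\frac{\sqrt{3} s}{3} \right)}}{3}.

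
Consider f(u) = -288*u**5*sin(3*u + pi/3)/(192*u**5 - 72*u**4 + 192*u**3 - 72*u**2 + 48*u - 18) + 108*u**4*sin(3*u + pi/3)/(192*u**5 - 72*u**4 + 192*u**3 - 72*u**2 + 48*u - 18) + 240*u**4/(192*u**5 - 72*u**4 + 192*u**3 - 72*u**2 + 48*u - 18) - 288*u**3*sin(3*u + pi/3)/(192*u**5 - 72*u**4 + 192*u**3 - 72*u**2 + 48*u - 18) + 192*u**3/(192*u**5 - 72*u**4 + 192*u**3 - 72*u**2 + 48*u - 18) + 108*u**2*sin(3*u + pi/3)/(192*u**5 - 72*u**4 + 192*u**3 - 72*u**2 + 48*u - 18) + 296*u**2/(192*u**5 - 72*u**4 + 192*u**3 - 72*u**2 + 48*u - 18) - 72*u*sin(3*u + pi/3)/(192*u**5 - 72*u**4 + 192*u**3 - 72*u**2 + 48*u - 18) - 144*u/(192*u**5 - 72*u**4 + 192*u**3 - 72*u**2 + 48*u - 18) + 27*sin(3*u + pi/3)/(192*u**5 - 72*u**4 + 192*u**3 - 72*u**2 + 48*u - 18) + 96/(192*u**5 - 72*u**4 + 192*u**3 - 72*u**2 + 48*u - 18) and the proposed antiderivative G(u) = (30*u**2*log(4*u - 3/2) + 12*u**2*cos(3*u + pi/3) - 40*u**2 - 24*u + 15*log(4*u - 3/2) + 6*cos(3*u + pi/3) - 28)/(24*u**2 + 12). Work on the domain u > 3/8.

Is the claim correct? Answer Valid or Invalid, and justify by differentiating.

Valid: G'(u) = f(u).

d/du[G] = (-288*u**5*sin(3*u + pi/3) + 108*u**4*sin(3*u + pi/3) + 240*u**4 - 288*u**3*sin(3*u + pi/3) + 192*u**3 + 108*u**2*sin(3*u + pi/3) + 296*u**2 - 72*u*sin(3*u + pi/3) - 144*u + 27*sin(3*u + pi/3) + 96)/(192*u**5 - 72*u**4 + 192*u**3 - 72*u**2 + 48*u - 18)
This equals f(u) exactly, so the claim holds.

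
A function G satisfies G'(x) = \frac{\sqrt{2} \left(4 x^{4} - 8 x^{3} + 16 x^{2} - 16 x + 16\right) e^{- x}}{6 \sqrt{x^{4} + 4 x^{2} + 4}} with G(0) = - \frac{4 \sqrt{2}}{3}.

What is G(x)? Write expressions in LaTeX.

Recognize the product-rule pattern: G'(x) = u'v + uv' with u = - \frac{4 \sqrt{\frac{x^{4}}{2} + 2 x^{2} + 2}}{3}, v = e^{- x}, so integration by parts undoes it.
A general antiderivative is - \frac{4 \sqrt{\frac{x^{4}}{2} + 2 x^{2} + 2} e^{- x}}{3} + C.
The condition gives C = - \frac{4 \sqrt{2}}{3} - (- \frac{4 \sqrt{2}}{3}) = 0.
So G(x) = - \frac{2 \sqrt{2} \sqrt{x^{4} + 4 x^{2} + 4} e^{- x}}{3}.
Check: d/dx[- \frac{2 \sqrt{2} \sqrt{x^{4} + 4 x^{2} + 4} e^{- x}}{3}] = \frac{\left(2 \sqrt{2} x^{4} - 4 \sqrt{2} x^{3} + 8 \sqrt{2} x^{2} - 8 \sqrt{2} x + 8 \sqrt{2}\right) e^{- x}}{3 \sqrt{x^{4} + 4 x^{2} + 4}}, which equals G'(x).

G(x) = - \frac{2 \sqrt{2} \sqrt{x^{4} + 4 x^{2} + 4} e^{- x}}{3}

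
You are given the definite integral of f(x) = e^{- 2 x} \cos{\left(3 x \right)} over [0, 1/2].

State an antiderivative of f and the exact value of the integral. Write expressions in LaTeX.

Antiderivative: F(x) = \frac{3 e^{- 2 x} \sin{\left(3 x \right)}}{13} - \frac{2 e^{- 2 x} \cos{\left(3 x \right)}}{13}; value = - \frac{2 \cos{\left(\frac{3}{2} \right)}}{13 e} + \frac{3 \sin{\left(\frac{3}{2} \right)}}{13 e} + \frac{2}{13}

For F(x) to be correct the identity F'(x) - f(x) = 0 must hold.
F(x) = \frac{3 e^{- 2 x} \sin{\left(3 x \right)}}{13} - \frac{2 e^{- 2 x} \cos{\left(3 x \right)}}{13} is an antiderivative of f.
Check: d/dx[\frac{3 e^{- 2 x} \sin{\left(3 x \right)}}{13} - \frac{2 e^{- 2 x} \cos{\left(3 x \right)}}{13}] = e^{- 2 x} \cos{\left(3 x \right)} = f(x).
F(1/2) = - \frac{2 \cos{\left(\frac{3}{2} \right)}}{13 e} + \frac{3 \sin{\left(\frac{3}{2} \right)}}{13 e}; F(0) = - \frac{2}{13}.
Integral = F(1/2) - F(0) = - \frac{2 \cos{\left(\frac{3}{2} \right)}}{13 e} + \frac{3 \sin{\left(\frac{3}{2} \right)}}{13 e} + \frac{2}{13}.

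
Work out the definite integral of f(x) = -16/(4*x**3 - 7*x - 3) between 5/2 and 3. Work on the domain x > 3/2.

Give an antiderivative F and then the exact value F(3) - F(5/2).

Antiderivative: F(x) = -4*log(x - 3/2)/5 + 4*log(x + 1/2) - 16*log(x + 1)/5; value = -16*log(4)/5 - 4*log(3) - 4*log(3/2)/5 + 36*log(7/2)/5

The denominator factors as (x + 1)*(2*x - 3)*(2*x + 1); partial fractions split f into directly integrable pieces: 8/(2*x + 1) - 8/(5*(2*x - 3)) - 16/(5*(x + 1)).
F(x) = -4*log(x - 3/2)/5 + 4*log(x + 1/2) - 16*log(x + 1)/5 is an antiderivative of f.
Check: d/dx[-4*log(x - 3/2)/5 + 4*log(x + 1/2) - 16*log(x + 1)/5] = -16/(4*x**3 - 7*x - 3) = f(x).
F(3) = -16*log(4)/5 - 4*log(3/2)/5 + 4*log(7/2); F(5/2) = -16*log(7/2)/5 + 4*log(3).
Integral = F(3) - F(5/2) = -16*log(4)/5 - 4*log(3) - 4*log(3/2)/5 + 36*log(7/2)/5.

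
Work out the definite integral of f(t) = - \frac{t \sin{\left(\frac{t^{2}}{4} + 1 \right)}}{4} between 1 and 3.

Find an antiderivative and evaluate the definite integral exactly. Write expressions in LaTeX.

f matches the chain-rule pattern g'(h)*h' with inner function h(t) = \frac{t^{2}}{4} + 1; substituting u = h(t) collapses the integral.
F(t) = \frac{\cos{\left(\frac{t^{2}}{4} + 1 \right)}}{2} is an antiderivative of f.
Check: d/dt[\frac{\cos{\left(\frac{t^{2}}{4} + 1 \right)}}{2}] = - \frac{t \sin{\left(\frac{t^{2}}{4} + 1 \right)}}{4} = f(t).
F(3) = \frac{\cos{\left(\frac{13}{4} \right)}}{2}; F(1) = \frac{\cos{\left(\frac{5}{4} \right)}}{2}.
Integral = F(3) - F(1) = \frac{\cos{\left(\frac{13}{4} \right)}}{2} - \frac{\cos{\left(\frac{5}{4} \right)}}{2}.

Antiderivative: F(t) = \frac{\cos{\left(\frac{t^{2}}{4} + 1 \right)}}{2}; value = \frac{\cos{\left(\frac{13}{4} \right)}}{2} - \frac{\cos{\left(\frac{5}{4} \right)}}{2}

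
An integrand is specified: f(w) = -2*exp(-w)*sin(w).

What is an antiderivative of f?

An antiderivative is F(w) = exp(-w)*sin(w) + exp(-w)*cos(w).

A candidate is checked by its d/dw: the result must match f(w).
Check: d/dw[exp(-w)*sin(w) + exp(-w)*cos(w)] = -2*exp(-w)*sin(w) = f(w).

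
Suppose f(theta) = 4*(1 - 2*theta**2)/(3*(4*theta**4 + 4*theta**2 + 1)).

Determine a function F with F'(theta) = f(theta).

An antiderivative is F(theta) = 4*theta/(3*(2*theta**2 + 1)).

f has the shape u'v + uv' for u = 2*theta and v = 1/(3*theta**2 + 3/2) — it is the derivative of the product u*v.
Check: d/dtheta[4*theta/(3*(2*theta**2 + 1))] = (4 - 8*theta**2)/(12*theta**4 + 12*theta**2 + 3), which equals f(theta).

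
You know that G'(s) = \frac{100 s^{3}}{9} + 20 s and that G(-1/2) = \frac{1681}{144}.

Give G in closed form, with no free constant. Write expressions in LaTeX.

G(s) = \frac{\left(5 s^{2} + 9\right)^{2}}{9}

The substitution u = - \frac{5 s^{2}}{3} - 3 works: G'(s) is exactly (dG/du)*(du/ds) for that inner function.
A general antiderivative is \left(- \frac{5 s^{2}}{3} - 3\right)^{2} + C.
The condition gives C = \frac{1681}{144} - (\frac{1681}{144}) = 0.
So G(s) = \frac{\left(5 s^{2} + 9\right)^{2}}{9}.
Check: d/ds[\frac{\left(5 s^{2} + 9\right)^{2}}{9}] = \frac{100 s^{3}}{9} + 20 s = G'(s).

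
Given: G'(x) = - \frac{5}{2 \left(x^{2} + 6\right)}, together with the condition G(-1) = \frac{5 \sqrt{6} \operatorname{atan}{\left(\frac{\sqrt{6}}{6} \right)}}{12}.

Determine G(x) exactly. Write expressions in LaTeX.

G(x) = - \frac{5 \sqrt{6} \operatorname{atan}{\left(\frac{\sqrt{6} x}{6} \right)}}{12}

A candidate passes only if d/dx[G] lands on the given G'(x) exactly.
A general antiderivative is - \frac{5 \sqrt{6} \operatorname{atan}{\left(\frac{\sqrt{6} x}{6} \right)}}{12} + C.
The condition gives C = \frac{5 \sqrt{6} \operatorname{atan}{\left(\frac{\sqrt{6}}{6} \right)}}{12} - (\frac{5 \sqrt{6} \operatorname{atan}{\left(\frac{\sqrt{6}}{6} \right)}}{12}) = 0.
So G(x) = - \frac{5 \sqrt{6} \operatorname{atan}{\left(\frac{\sqrt{6} x}{6} \right)}}{12}.
Check: d/dx[- \frac{5 \sqrt{6} \operatorname{atan}{\left(\frac{\sqrt{6} x}{6} \right)}}{12}] = - \frac{5}{2 x^{2} + 12}, which equals G'(x).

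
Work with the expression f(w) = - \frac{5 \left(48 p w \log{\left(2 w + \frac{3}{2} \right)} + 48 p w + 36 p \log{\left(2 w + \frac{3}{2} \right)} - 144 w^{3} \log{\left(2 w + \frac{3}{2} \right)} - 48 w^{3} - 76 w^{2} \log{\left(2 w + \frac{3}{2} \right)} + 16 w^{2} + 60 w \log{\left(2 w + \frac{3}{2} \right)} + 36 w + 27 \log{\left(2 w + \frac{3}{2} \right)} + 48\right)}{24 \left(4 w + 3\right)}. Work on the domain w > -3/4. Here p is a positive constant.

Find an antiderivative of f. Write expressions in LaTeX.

f has the shape u'v + uv' for u = - \frac{5 p w}{2} + \frac{5 w^{3}}{2} - \frac{5 w^{2}}{6} - \frac{15 w}{8} - \frac{5}{2} and v = \log{\left(2 w + \frac{3}{2} \right)} — it is the derivative of the product u*v.
Check: d/dw[- \frac{5 \left(p w - w^{3} + \frac{w^{2}}{3} + \frac{3 w}{4} + 1\right) \log{\left(2 w + \frac{3}{2} \right)}}{2}] = \frac{- 240 p w \log{\left(2 w + \frac{3}{2} \right)} - 240 p w - 180 p \log{\left(2 w + \frac{3}{2} \right)} + 720 w^{3} \log{\left(2 w + \frac{3}{2} \right)} + 240 w^{3} + 380 w^{2} \log{\left(2 w + \frac{3}{2} \right)} - 80 w^{2} - 300 w \log{\left(2 w + \frac{3}{2} \right)} - 180 w - 135 \log{\left(2 w + \frac{3}{2} \right)} - 240}{96 w + 72}, which equals f(w).

An antiderivative is F(w) = - \frac{5 \left(p w - w^{3} + \frac{w^{2}}{3} + \frac{3 w}{4} + 1\right) \log{\left(2 w + \frac{3}{2} \right)}}{2}.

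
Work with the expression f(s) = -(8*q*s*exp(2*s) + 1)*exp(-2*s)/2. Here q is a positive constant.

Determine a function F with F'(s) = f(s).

A first test for any F(s): its s-derivative must equal f(s) identically.
Check: d/ds[-(8*q*s**2*exp(2*s) - 1)*exp(-2*s)/4] = (-8*q*s*exp(2*s) - 1)*exp(-2*s)/2, which equals f(s).

An antiderivative is F(s) = -(8*q*s**2*exp(2*s) - 1)*exp(-2*s)/4.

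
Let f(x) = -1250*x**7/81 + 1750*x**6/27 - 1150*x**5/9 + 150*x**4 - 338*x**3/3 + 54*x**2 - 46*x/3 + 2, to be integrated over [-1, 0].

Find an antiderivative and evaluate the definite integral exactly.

The substitution u = 5*x**2/3 - 2*x + 1 works: f is exactly (dF/du)*(du/dx) for that inner function.
F(x) = -(5*x**2 - 6*x + 3)**4/324 is an antiderivative of f.
Check: d/dx[-(5*x**2 - 6*x + 3)**4/324] = -1250*x**7/81 + 1750*x**6/27 - 1150*x**5/9 + 150*x**4 - 338*x**3/3 + 54*x**2 - 46*x/3 + 2 = f(x).
F(0) = -1/4; F(-1) = -9604/81.
Integral = F(0) - F(-1) = 38335/324.

Antiderivative: F(x) = -(5*x**2 - 6*x + 3)**4/324; value = 38335/324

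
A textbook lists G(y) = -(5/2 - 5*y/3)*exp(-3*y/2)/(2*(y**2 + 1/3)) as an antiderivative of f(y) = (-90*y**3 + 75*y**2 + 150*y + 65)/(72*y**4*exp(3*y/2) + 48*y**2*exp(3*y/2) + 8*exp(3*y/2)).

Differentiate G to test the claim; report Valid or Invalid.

d/dy[G] = (-90*y**3 + 75*y**2 + 150*y + 65)/(72*y**4*exp(3*y/2) + 48*y**2*exp(3*y/2) + 8*exp(3*y/2))
This equals f(y) exactly, so the claim holds.

Valid - the claim checks out under differentiation.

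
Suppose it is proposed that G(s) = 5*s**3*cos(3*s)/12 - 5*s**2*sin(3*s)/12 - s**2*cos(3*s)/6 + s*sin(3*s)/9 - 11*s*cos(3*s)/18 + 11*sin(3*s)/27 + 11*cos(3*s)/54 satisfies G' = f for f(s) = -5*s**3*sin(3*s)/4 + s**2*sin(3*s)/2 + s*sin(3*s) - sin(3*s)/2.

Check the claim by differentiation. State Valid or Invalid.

Invalid: d/ds[G] - f = 11*cos(3*s)/18, which is not 0.

d/ds[G] = -5*s**3*sin(3*s)/4 + s**2*sin(3*s)/2 + s*sin(3*s) - sin(3*s)/2 + 11*cos(3*s)/18
d/ds[G] - f(s) = 11*cos(3*s)/18 != 0.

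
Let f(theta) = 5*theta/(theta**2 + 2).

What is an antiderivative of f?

An antiderivative is F(theta) = 3*log(3*theta**2/2 + 3)/2 + log(3*theta**2 + 6).

Differentiate the proposed F(theta) back; it has to land on f(theta) exactly.
Check: d/dtheta[3*log(3*theta**2/2 + 3)/2 + log(3*theta**2 + 6)] = 5*theta/(theta**2 + 2) = f(theta).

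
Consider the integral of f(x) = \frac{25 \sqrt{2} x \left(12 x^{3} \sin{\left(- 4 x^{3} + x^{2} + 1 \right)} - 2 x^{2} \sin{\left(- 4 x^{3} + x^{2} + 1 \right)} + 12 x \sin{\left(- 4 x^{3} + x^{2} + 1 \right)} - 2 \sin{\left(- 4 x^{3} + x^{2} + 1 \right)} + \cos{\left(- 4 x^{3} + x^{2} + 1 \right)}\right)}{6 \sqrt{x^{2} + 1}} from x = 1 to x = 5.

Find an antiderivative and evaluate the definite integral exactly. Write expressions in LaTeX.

Antiderivative: F(x) = \frac{25 \sqrt{2} \sqrt{x^{2} + 1} \cos{\left(- 4 x^{3} + x^{2} + 1 \right)}}{6}; value = \frac{25 \sqrt{13} \cos{\left(474 \right)}}{3} - \frac{25 \cos{\left(2 \right)}}{3}

f has the shape u'v + uv' for u = \frac{25 \sqrt{\frac{x^{2}}{2} + \frac{1}{2}}}{3} and v = \cos{\left(- 4 x^{3} + x^{2} + 1 \right)} — it is the derivative of the product u*v.
F(x) = \frac{25 \sqrt{2} \sqrt{x^{2} + 1} \cos{\left(- 4 x^{3} + x^{2} + 1 \right)}}{6} is an antiderivative of f.
Check: d/dx[\frac{25 \sqrt{2} \sqrt{x^{2} + 1} \cos{\left(- 4 x^{3} + x^{2} + 1 \right)}}{6}] = \frac{300 \sqrt{2} x^{4} \sin{\left(- 4 x^{3} + x^{2} + 1 \right)} - 50 \sqrt{2} x^{3} \sin{\left(- 4 x^{3} + x^{2} + 1 \right)} + 300 \sqrt{2} x^{2} \sin{\left(- 4 x^{3} + x^{2} + 1 \right)} - 50 \sqrt{2} x \sin{\left(- 4 x^{3} + x^{2} + 1 \right)} + 25 \sqrt{2} x \cos{\left(- 4 x^{3} + x^{2} + 1 \right)}}{6 \sqrt{x^{2} + 1}}, which equals f(x).
F(5) = \frac{25 \sqrt{13} \cos{\left(474 \right)}}{3}; F(1) = \frac{25 \cos{\left(2 \right)}}{3}.
Integral = F(5) - F(1) = \frac{25 \sqrt{13} \cos{\left(474 \right)}}{3} - \frac{25 \cos{\left(2 \right)}}{3}.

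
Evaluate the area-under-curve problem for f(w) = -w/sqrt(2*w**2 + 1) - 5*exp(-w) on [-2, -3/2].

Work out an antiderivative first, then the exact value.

Integrate term by term and add the pieces.
F(w) = (-sqrt(2*w**2 + 1)*exp(w) + 10)*exp(-w)/2 is an antiderivative of f.
Check: d/dw[(-sqrt(2*w**2 + 1)*exp(w) + 10)*exp(-w)/2] = (-w*exp(w) - 5*sqrt(2*w**2 + 1))*exp(-w)/sqrt(2*w**2 + 1), which equals f(w).
F(-3/2) = -sqrt(22)/4 + 5*exp(3/2); F(-2) = -3/2 + 5*exp(2).
Integral = F(-3/2) - F(-2) = -5*exp(2) - sqrt(22)/4 + 3/2 + 5*exp(3/2).

Antiderivative: F(w) = (-sqrt(2*w**2 + 1)*exp(w) + 10)*exp(-w)/2; value = -5*exp(2) - sqrt(22)/4 + 3/2 + 5*exp(3/2)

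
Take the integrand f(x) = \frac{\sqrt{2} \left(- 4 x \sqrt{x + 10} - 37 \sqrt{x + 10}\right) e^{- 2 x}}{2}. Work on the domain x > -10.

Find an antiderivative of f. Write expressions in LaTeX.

An antiderivative is F(x) = \sqrt{2} \left(x + 10\right)^{\frac{3}{2}} e^{- 2 x}.

Recognize the product-rule pattern: f = u'v + uv' with u = 4 \left(\frac{x}{2} + 5\right)^{\frac{3}{2}}, v = e^{- 2 x}, so integration by parts undoes it.
Check: d/dx[\sqrt{2} \left(x + 10\right)^{\frac{3}{2}} e^{- 2 x}] = \frac{\left(- 4 \sqrt{2} x \sqrt{x + 10} - 37 \sqrt{2} \sqrt{x + 10}\right) e^{- 2 x}}{2}, which equals f(x).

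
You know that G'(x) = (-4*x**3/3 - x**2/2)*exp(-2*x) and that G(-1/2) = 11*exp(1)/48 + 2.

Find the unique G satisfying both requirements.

G(x) = (16*x**3 + 30*x**2 + 30*x + 48*exp(2*x) + 15)*exp(-2*x)/24

G'(x) has the shape u'v + uv' for u = 2*x**3/3 + 5*x**2/4 + 5*x/4 + 5/8 and v = exp(-2*x) — it is the derivative of the product u*v.
A general antiderivative is (16*x**3 + 30*x**2 + 30*x + 15)*exp(-2*x)/24 + C.
The condition gives C = 11*exp(1)/48 + 2 - (11*exp(1)/48) = 2.
So G(x) = (16*x**3 + 30*x**2 + 30*x + 48*exp(2*x) + 15)*exp(-2*x)/24.
Check: d/dx[(16*x**3 + 30*x**2 + 30*x + 48*exp(2*x) + 15)*exp(-2*x)/24] = (-8*x**3 - 3*x**2)*exp(-2*x)/6, which equals G'(x).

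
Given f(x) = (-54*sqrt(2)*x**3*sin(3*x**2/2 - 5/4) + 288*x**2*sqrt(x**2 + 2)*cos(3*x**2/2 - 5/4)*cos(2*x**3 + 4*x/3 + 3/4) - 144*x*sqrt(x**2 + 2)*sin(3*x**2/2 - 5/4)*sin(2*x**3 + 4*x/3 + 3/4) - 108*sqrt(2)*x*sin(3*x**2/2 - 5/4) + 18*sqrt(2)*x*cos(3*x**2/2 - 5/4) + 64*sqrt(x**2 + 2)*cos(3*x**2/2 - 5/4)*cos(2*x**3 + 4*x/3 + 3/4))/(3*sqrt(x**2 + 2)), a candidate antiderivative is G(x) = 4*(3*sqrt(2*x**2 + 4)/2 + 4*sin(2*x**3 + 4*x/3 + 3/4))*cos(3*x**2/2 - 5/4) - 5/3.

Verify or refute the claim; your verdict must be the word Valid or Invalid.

Valid - the claim checks out under differentiation.

d/dx[G] = (-54*sqrt(2)*x**3*sin(3*x**2/2 - 5/4) + 288*x**2*sqrt(x**2 + 2)*cos(3*x**2/2 - 5/4)*cos(2*x**3 + 4*x/3 + 3/4) - 144*x*sqrt(x**2 + 2)*sin(3*x**2/2 - 5/4)*sin(2*x**3 + 4*x/3 + 3/4) - 108*sqrt(2)*x*sin(3*x**2/2 - 5/4) + 18*sqrt(2)*x*cos(3*x**2/2 - 5/4) + 64*sqrt(x**2 + 2)*cos(3*x**2/2 - 5/4)*cos(2*x**3 + 4*x/3 + 3/4))/(3*sqrt(x**2 + 2))
This equals f(x) exactly, so the claim holds.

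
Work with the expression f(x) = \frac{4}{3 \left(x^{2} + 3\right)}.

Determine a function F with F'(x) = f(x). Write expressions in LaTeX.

An antiderivative is F(x) = \frac{4 \sqrt{3} \operatorname{atan}{\left(\frac{\sqrt{3} x}{3} \right)}}{9}.

Since d/dx undoes antidifferentiation here, F'(x) = f(x) is required of F(x).
Check: d/dx[\frac{4 \sqrt{3} \operatorname{atan}{\left(\frac{\sqrt{3} x}{3} \right)}}{9}] = \frac{4}{3 x^{2} + 9}, which equals f(x).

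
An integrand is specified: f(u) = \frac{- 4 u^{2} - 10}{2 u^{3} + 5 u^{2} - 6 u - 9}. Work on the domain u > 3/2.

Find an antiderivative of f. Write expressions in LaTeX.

An antiderivative is F(u) = - \frac{38 \log{\left(u - \frac{3}{2} \right)}}{45} + \frac{7 \log{\left(u + 1 \right)}}{5} - \frac{23 \log{\left(u + 3 \right)}}{9}.

Factor the denominator (\left(u + 1\right) \left(u + 3\right) \left(2 u - 3\right)) and decompose: f = - \frac{76}{45 \left(2 u - 3\right)} - \frac{23}{9 \left(u + 3\right)} + \frac{7}{5 \left(u + 1\right)}; each piece integrates to a log, atan, or power term.
Check: d/du[- \frac{38 \log{\left(u - \frac{3}{2} \right)}}{45} + \frac{7 \log{\left(u + 1 \right)}}{5} - \frac{23 \log{\left(u + 3 \right)}}{9}] = \frac{- 4 u^{2} - 10}{2 u^{3} + 5 u^{2} - 6 u - 9} = f(u).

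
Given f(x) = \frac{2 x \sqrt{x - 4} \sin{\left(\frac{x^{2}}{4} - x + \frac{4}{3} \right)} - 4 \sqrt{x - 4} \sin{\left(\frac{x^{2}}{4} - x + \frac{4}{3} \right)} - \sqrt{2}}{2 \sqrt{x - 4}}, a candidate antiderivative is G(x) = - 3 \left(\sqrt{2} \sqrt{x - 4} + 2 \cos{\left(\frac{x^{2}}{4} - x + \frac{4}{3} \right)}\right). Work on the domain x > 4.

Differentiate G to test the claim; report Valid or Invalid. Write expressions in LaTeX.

d/dx[G] = \frac{6 x \sqrt{x - 4} \sin{\left(\frac{x^{2}}{4} - x + \frac{4}{3} \right)} - 12 \sqrt{x - 4} \sin{\left(\frac{x^{2}}{4} - x + \frac{4}{3} \right)} - 3 \sqrt{2}}{2 \sqrt{x - 4}}
d/dx[G] - f(x) = \frac{2 x \sqrt{x - 4} \sin{\left(\frac{x^{2}}{4} - x + \frac{4}{3} \right)} - 4 \sqrt{x - 4} \sin{\left(\frac{x^{2}}{4} - x + \frac{4}{3} \right)} - \sqrt{2}}{\sqrt{x - 4}} != 0.

Invalid: d/dx[G] - f = \frac{2 x \sqrt{x - 4} \sin{\left(\frac{x^{2}}{4} - x + \frac{4}{3} \right)} - 4 \sqrt{x - 4} \sin{\left(\frac{x^{2}}{4} - x + \frac{4}{3} \right)} - \sqrt{2}}{\sqrt{x - 4}}, which is not 0.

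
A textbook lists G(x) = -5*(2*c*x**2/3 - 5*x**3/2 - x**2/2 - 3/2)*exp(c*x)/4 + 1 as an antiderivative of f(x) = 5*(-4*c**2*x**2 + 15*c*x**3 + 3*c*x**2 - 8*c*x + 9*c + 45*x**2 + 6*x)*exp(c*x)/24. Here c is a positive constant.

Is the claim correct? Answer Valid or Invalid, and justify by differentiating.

d/dx[G] = -5*c**2*x**2*exp(c*x)/6 + 25*c*x**3*exp(c*x)/8 + 5*c*x**2*exp(c*x)/8 - 5*c*x*exp(c*x)/3 + 15*c*exp(c*x)/8 + 75*x**2*exp(c*x)/8 + 5*x*exp(c*x)/4
This equals f(x) exactly, so the claim holds.

Valid - differentiating G returns exactly f.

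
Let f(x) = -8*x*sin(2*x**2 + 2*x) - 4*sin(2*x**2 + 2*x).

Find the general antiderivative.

F(x) = 2*cos(2*x**2 + 2*x) + C

The substitution u = 2*x**2 + 2*x works: f is exactly (dF/du)*(du/dx) for that inner function.
Check: d/dx[2*cos(2*x**2 + 2*x)] = -8*x*sin(2*x**2 + 2*x) - 4*sin(2*x**2 + 2*x) = f(x).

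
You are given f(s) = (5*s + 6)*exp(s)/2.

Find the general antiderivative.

F(s) = (5*s + 1)*exp(s)/2 + C

f has the shape u'v + uv' for u = 5*s/2 + 1/2 and v = exp(s) — it is the derivative of the product u*v.
Check: d/ds[(5*s + 1)*exp(s)/2] = 5*s*exp(s)/2 + 3*exp(s), which equals f(s).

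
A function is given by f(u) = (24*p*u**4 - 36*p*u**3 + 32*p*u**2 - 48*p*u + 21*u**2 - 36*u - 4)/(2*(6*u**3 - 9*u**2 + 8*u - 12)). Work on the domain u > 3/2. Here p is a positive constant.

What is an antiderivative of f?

An antiderivative is F(u) = (4*p*u**2 - log(u - 3/2) + 4*log(u**2 + 4/3))/4.

Recover f(u) by differentiating a candidate F(u); any mismatch rules it out.
Check: d/du[(4*p*u**2 - log(u - 3/2) + 4*log(u**2 + 4/3))/4] = (24*p*u**4 - 36*p*u**3 + 32*p*u**2 - 48*p*u + 21*u**2 - 36*u - 4)/(12*u**3 - 18*u**2 + 16*u - 24), which equals f(u).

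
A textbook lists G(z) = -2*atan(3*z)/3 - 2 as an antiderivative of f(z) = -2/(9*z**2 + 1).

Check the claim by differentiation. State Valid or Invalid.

Valid - the claim checks out under differentiation.

d/dz[G] = -2/(9*z**2 + 1)
This equals f(z) exactly, so the claim holds.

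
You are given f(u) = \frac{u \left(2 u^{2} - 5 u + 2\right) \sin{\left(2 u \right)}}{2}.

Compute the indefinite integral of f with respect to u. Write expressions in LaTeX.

Recover f(u) by differentiating a candidate F(u); any mismatch rules it out.
Check: d/du[- \frac{u^{3} \cos{\left(2 u \right)}}{2} + \frac{3 u^{2} \sin{\left(2 u \right)}}{4} + \frac{5 u^{2} \cos{\left(2 u \right)}}{4} - \frac{5 u \sin{\left(2 u \right)}}{4} + \frac{u \cos{\left(2 u \right)}}{4} - \frac{\sin{\left(2 u \right)}}{8} - \frac{5 \cos{\left(2 u \right)}}{8}] = u^{3} \sin{\left(2 u \right)} - \frac{5 u^{2} \sin{\left(2 u \right)}}{2} + u \sin{\left(2 u \right)}, which equals f(u).

F(u) = - \frac{u^{3} \cos{\left(2 u \right)}}{2} + \frac{3 u^{2} \sin{\left(2 u \right)}}{4} + \frac{5 u^{2} \cos{\left(2 u \right)}}{4} - \frac{5 u \sin{\left(2 u \right)}}{4} + \frac{u \cos{\left(2 u \right)}}{4} - \frac{\sin{\left(2 u \right)}}{8} - \frac{5 \cos{\left(2 u \right)}}{8} + C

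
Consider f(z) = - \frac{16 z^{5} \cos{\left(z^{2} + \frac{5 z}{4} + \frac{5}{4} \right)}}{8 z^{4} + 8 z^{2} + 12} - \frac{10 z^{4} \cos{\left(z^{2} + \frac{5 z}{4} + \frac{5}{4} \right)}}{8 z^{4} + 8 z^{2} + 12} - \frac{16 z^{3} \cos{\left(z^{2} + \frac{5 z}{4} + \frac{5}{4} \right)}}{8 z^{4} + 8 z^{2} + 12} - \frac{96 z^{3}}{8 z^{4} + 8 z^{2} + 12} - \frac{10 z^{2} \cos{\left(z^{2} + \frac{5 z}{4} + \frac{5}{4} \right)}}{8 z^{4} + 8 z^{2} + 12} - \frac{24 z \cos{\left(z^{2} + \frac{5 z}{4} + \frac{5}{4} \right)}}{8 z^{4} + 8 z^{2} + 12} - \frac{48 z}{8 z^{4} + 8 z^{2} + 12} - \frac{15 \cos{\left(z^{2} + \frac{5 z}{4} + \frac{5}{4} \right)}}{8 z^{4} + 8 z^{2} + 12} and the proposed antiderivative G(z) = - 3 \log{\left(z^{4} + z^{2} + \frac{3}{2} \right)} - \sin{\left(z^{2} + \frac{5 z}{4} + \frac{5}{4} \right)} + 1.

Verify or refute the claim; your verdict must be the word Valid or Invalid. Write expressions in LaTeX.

Valid: G'(z) = f(z).

d/dz[G] = \frac{- 16 z^{5} \cos{\left(z^{2} + \frac{5 z}{4} + \frac{5}{4} \right)} - 10 z^{4} \cos{\left(z^{2} + \frac{5 z}{4} + \frac{5}{4} \right)} - 16 z^{3} \cos{\left(z^{2} + \frac{5 z}{4} + \frac{5}{4} \right)} - 96 z^{3} - 10 z^{2} \cos{\left(z^{2} + \frac{5 z}{4} + \frac{5}{4} \right)} - 24 z \cos{\left(z^{2} + \frac{5 z}{4} + \frac{5}{4} \right)} - 48 z - 15 \cos{\left(z^{2} + \frac{5 z}{4} + \frac{5}{4} \right)}}{8 z^{4} + 8 z^{2} + 12}
This equals f(z) exactly, so the claim holds.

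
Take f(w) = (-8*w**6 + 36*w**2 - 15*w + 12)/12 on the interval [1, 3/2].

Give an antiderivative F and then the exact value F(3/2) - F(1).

A first test for any F(w): its w-derivative must equal f(w) identically.
F(w) = -2*w**7/21 + w**3 - 5*w**2/8 + w is an antiderivative of f.
Check: d/dw[-2*w**7/21 + w**3 - 5*w**2/8 + w] = -2*w**6/3 + 3*w**2 - 5*w/4 + 1, which equals f(w).
F(3/2) = 825/448; F(1) = 215/168.
Integral = F(3/2) - F(1) = 755/1344.

Antiderivative: F(w) = -2*w**7/21 + w**3 - 5*w**2/8 + w; value = 755/1344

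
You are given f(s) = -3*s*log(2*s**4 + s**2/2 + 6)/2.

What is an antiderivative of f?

A first test for any F(s): its s-derivative must equal f(s) identically.
Check: d/ds[-3*s**2*log(2*s**4 + s**2/2 + 6)/4 + 3*s**2/2 - 3*log(s**4 + s**2/4 + 3)/32 - 3*sqrt(191)*atan(8*sqrt(191)*s**2/191 + sqrt(191)/191)/16] = -3*s*log(2*s**4 + s**2/2 + 6)/2 = f(s).

An antiderivative is F(s) = -3*s**2*log(2*s**4 + s**2/2 + 6)/4 + 3*s**2/2 - 3*log(s**4 + s**2/4 + 3)/32 - 3*sqrt(191)*atan(8*sqrt(191)*s**2/191 + sqrt(191)/191)/16.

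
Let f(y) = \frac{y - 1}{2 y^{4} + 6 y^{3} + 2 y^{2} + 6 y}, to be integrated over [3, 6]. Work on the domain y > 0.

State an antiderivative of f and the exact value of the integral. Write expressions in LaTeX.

Factor the denominator (2 y \left(y + 3\right) \left(y^{2} + 1\right)) and decompose: f = \frac{y + 2}{10 \left(y^{2} + 1\right)} + \frac{1}{15 \left(y + 3\right)} - \frac{1}{6 y}; each piece integrates to a log, atan, or power term.
F(y) = - \frac{\log{\left(y \right)}}{6} + \frac{\log{\left(y + 3 \right)}}{15} + \frac{\log{\left(y^{2} + 1 \right)}}{20} + \frac{\operatorname{atan}{\left(y \right)}}{5} is an antiderivative of f.
Check: d/dy[- \frac{\log{\left(y \right)}}{6} + \frac{\log{\left(y + 3 \right)}}{15} + \frac{\log{\left(y^{2} + 1 \right)}}{20} + \frac{\operatorname{atan}{\left(y \right)}}{5}] = \frac{y - 1}{2 y^{4} + 6 y^{3} + 2 y^{2} + 6 y} = f(y).
F(6) = - \frac{\log{\left(6 \right)}}{6} + \frac{\log{\left(9 \right)}}{15} + \frac{\log{\left(37 \right)}}{20} + \frac{\operatorname{atan}{\left(6 \right)}}{5}; F(3) = - \frac{\log{\left(3 \right)}}{6} + \frac{\log{\left(10 \right)}}{20} + \frac{\log{\left(6 \right)}}{15} + \frac{\operatorname{atan}{\left(3 \right)}}{5}.
Integral = F(6) - F(3) = - \frac{7 \log{\left(6 \right)}}{30} - \frac{\operatorname{atan}{\left(3 \right)}}{5} - \frac{\log{\left(10 \right)}}{20} + \frac{\log{\left(9 \right)}}{15} + \frac{\log{\left(37 \right)}}{20} + \frac{\log{\left(3 \right)}}{6} + \frac{\operatorname{atan}{\left(6 \right)}}{5}.

Antiderivative: F(y) = - \frac{\log{\left(y \right)}}{6} + \frac{\log{\left(y + 3 \right)}}{15} + \frac{\log{\left(y^{2} + 1 \right)}}{20} + \frac{\operatorname{atan}{\left(y \right)}}{5}; value = - \frac{7 \log{\left(6 \right)}}{30} - \frac{\operatorname{atan}{\left(3 \right)}}{5} - \frac{\log{\left(10 \right)}}{20} + \frac{\log{\left(9 \right)}}{15} + \frac{\log{\left(37 \right)}}{20} + \frac{\log{\left(3 \right)}}{6} + \frac{\operatorname{atan}{\left(6 \right)}}{5}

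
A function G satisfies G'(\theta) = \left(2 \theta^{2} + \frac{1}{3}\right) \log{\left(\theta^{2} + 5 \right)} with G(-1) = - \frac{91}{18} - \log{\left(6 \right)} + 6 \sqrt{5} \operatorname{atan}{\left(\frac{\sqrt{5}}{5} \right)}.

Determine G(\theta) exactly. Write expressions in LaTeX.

G(\theta) = - \frac{4 \theta^{3}}{9} + 6 \theta + \left(\frac{2 \theta^{3}}{3} + \frac{\theta}{3}\right) \log{\left(\theta^{2} + 5 \right)} - 6 \sqrt{5} \operatorname{atan}{\left(\frac{\sqrt{5} \theta}{5} \right)} + \frac{1}{2}

Recover the given G'(\theta) by differentiating a candidate G(\theta); any mismatch rules it out.
A general antiderivative is - \frac{4 \theta^{3}}{9} + 6 \theta + \left(\frac{2 \theta^{3}}{3} + \frac{\theta}{3}\right) \log{\left(\theta^{2} + 5 \right)} - 6 \sqrt{5} \operatorname{atan}{\left(\frac{\sqrt{5} \theta}{5} \right)} + C.
The condition gives C = - \frac{91}{18} - \log{\left(6 \right)} + 6 \sqrt{5} \operatorname{atan}{\left(\frac{\sqrt{5}}{5} \right)} - (- \frac{50}{9} - \log{\left(6 \right)} + 6 \sqrt{5} \operatorname{atan}{\left(\frac{\sqrt{5}}{5} \right)}) = \frac{1}{2}.
So G(\theta) = - \frac{4 \theta^{3}}{9} + 6 \theta + \left(\frac{2 \theta^{3}}{3} + \frac{\theta}{3}\right) \log{\left(\theta^{2} + 5 \right)} - 6 \sqrt{5} \operatorname{atan}{\left(\frac{\sqrt{5} \theta}{5} \right)} + \frac{1}{2}.
Check: d/d\theta[- \frac{4 \theta^{3}}{9} + 6 \theta + \left(\frac{2 \theta^{3}}{3} + \frac{\theta}{3}\right) \log{\left(\theta^{2} + 5 \right)} - 6 \sqrt{5} \operatorname{atan}{\left(\frac{\sqrt{5} \theta}{5} \right)} + \frac{1}{2}] = 2 \theta^{2} \log{\left(\theta^{2} + 5 \right)} + \frac{\log{\left(\theta^{2} + 5 \right)}}{3}, which equals G'(\theta).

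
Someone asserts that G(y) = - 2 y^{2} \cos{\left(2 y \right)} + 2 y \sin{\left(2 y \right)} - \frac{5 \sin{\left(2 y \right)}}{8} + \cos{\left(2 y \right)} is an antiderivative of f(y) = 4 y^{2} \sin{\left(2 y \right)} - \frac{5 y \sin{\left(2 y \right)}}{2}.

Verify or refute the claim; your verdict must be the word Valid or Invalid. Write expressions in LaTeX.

Invalid: d/dy[G] - f = \frac{5 y \sin{\left(2 y \right)}}{2} - \frac{5 \cos{\left(2 y \right)}}{4}, which is not 0.

d/dy[G] = 4 y^{2} \sin{\left(2 y \right)} - \frac{5 \cos{\left(2 y \right)}}{4}
d/dy[G] - f(y) = \frac{5 y \sin{\left(2 y \right)}}{2} - \frac{5 \cos{\left(2 y \right)}}{4} != 0.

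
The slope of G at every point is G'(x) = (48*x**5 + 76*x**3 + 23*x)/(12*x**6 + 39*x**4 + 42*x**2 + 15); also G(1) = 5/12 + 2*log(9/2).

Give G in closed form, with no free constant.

The proposed G(x) is checked by its d/dx: the result must match the given G'(x).
A general antiderivative is 2*log(2*x**2 + 5/2) + 5/(3*(2*x**2 + 2)) + C.
The condition gives C = 5/12 + 2*log(9/2) - (5/12 + 2*log(9/2)) = 0.
So G(x) = 2*log(2*x**2 + 5/2) + 5/(6*x**2 + 6).
Check: d/dx[2*log(2*x**2 + 5/2) + 5/(6*x**2 + 6)] = (48*x**5 + 76*x**3 + 23*x)/(12*x**6 + 39*x**4 + 42*x**2 + 15) = G'(x).

G(x) = 2*log(2*x**2 + 5/2) + 5/(6*x**2 + 6)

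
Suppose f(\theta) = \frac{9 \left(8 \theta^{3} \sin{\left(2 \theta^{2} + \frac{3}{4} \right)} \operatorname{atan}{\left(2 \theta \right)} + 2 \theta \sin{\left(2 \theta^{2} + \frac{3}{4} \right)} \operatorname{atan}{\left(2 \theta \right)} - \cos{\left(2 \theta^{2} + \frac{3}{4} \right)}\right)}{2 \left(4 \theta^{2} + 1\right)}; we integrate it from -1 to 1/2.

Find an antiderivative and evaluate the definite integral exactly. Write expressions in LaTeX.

Antiderivative: F(\theta) = - \frac{9 \cos{\left(2 \theta^{2} + \frac{3}{4} \right)} \operatorname{atan}{\left(2 \theta \right)}}{4}; value = - \frac{9 \pi \cos{\left(\frac{5}{4} \right)}}{16} - \frac{9 \cos{\left(\frac{11}{4} \right)} \operatorname{atan}{\left(2 \right)}}{4}

f has the shape u'v + uv' for u = - \frac{9 \operatorname{atan}{\left(2 \theta \right)}}{4} and v = \cos{\left(2 \theta^{2} + \frac{3}{4} \right)} — it is the derivative of the product u*v.
F(\theta) = - \frac{9 \cos{\left(2 \theta^{2} + \frac{3}{4} \right)} \operatorname{atan}{\left(2 \theta \right)}}{4} is an antiderivative of f.
Check: d/d\theta[- \frac{9 \cos{\left(2 \theta^{2} + \frac{3}{4} \right)} \operatorname{atan}{\left(2 \theta \right)}}{4}] = \frac{72 \theta^{3} \sin{\left(2 \theta^{2} + \frac{3}{4} \right)} \operatorname{atan}{\left(2 \theta \right)} + 18 \theta \sin{\left(2 \theta^{2} + \frac{3}{4} \right)} \operatorname{atan}{\left(2 \theta \right)} - 9 \cos{\left(2 \theta^{2} + \frac{3}{4} \right)}}{8 \theta^{2} + 2}, which equals f(\theta).
F(1/2) = - \frac{9 \pi \cos{\left(\frac{5}{4} \right)}}{16}; F(-1) = \frac{9 \cos{\left(\frac{11}{4} \right)} \operatorname{atan}{\left(2 \right)}}{4}.
Integral = F(1/2) - F(-1) = - \frac{9 \pi \cos{\left(\frac{5}{4} \right)}}{16} - \frac{9 \cos{\left(\frac{11}{4} \right)} \operatorname{atan}{\left(2 \right)}}{4}.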